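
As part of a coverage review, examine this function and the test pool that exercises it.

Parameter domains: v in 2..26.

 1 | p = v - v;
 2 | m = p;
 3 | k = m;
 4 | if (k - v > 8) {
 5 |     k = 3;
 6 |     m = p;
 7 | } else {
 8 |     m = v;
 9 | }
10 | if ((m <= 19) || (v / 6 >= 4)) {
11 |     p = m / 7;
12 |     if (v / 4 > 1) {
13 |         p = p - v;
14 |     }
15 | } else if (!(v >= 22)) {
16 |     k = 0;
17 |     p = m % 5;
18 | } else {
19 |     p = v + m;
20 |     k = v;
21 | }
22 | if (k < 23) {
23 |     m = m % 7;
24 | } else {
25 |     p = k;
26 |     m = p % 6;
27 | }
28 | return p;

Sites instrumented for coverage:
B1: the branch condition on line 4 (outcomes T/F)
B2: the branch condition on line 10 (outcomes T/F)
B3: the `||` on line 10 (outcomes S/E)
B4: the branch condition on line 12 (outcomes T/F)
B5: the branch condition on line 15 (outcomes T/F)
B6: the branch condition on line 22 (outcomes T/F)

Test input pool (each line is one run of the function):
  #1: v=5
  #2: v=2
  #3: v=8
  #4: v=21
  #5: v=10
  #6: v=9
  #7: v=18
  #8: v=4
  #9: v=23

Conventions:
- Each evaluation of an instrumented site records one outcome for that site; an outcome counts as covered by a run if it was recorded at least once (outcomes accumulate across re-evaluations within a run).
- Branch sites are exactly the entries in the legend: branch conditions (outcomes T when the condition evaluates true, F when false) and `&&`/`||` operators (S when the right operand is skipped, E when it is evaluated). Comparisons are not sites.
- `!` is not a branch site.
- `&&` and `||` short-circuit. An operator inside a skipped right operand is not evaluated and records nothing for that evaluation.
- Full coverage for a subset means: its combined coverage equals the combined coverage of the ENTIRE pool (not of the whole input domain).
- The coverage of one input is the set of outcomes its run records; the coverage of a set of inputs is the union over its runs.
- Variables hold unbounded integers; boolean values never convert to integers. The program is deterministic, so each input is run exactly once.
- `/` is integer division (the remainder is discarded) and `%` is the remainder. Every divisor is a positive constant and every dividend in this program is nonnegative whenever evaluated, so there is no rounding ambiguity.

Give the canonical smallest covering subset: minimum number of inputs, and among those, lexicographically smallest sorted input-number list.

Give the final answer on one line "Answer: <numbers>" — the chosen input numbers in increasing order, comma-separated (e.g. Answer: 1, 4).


test 1 (v=5) hits B1=F, B2=T, B3=S, B4=F, B6=T
test 2 (v=2) hits B1=F, B2=T, B3=S, B4=F, B6=T
test 3 (v=8) hits B1=F, B2=T, B3=S, B4=T, B6=T
test 4 (v=21) hits B1=F, B2=F, B3=E, B5=T, B6=T
test 5 (v=10) hits B1=F, B2=T, B3=S, B4=T, B6=T
test 6 (v=9) hits B1=F, B2=T, B3=S, B4=T, B6=T
test 7 (v=18) hits B1=F, B2=T, B3=S, B4=T, B6=T
test 8 (v=4) hits B1=F, B2=T, B3=S, B4=F, B6=T
test 9 (v=23) hits B1=F, B2=F, B3=E, B5=F, B6=F
union over all inputs: B1=F, B2=T, B2=F, B3=S, B3=E, B4=T, B4=F, B5=T, B5=F, B6=T, B6=F (11 outcomes)
no size-1 subset reaches all 11 outcomes (best union: 5/11)
no size-2 subset reaches all 11 outcomes (best union: 9/11)
no size-3 subset reaches all 11 outcomes (best union: 10/11)
inputs {1, 3, 4, 9} (size 4) cover everything; no size-4 subset with a lexicographically smaller index list covers all 11
Answer: 1, 3, 4, 9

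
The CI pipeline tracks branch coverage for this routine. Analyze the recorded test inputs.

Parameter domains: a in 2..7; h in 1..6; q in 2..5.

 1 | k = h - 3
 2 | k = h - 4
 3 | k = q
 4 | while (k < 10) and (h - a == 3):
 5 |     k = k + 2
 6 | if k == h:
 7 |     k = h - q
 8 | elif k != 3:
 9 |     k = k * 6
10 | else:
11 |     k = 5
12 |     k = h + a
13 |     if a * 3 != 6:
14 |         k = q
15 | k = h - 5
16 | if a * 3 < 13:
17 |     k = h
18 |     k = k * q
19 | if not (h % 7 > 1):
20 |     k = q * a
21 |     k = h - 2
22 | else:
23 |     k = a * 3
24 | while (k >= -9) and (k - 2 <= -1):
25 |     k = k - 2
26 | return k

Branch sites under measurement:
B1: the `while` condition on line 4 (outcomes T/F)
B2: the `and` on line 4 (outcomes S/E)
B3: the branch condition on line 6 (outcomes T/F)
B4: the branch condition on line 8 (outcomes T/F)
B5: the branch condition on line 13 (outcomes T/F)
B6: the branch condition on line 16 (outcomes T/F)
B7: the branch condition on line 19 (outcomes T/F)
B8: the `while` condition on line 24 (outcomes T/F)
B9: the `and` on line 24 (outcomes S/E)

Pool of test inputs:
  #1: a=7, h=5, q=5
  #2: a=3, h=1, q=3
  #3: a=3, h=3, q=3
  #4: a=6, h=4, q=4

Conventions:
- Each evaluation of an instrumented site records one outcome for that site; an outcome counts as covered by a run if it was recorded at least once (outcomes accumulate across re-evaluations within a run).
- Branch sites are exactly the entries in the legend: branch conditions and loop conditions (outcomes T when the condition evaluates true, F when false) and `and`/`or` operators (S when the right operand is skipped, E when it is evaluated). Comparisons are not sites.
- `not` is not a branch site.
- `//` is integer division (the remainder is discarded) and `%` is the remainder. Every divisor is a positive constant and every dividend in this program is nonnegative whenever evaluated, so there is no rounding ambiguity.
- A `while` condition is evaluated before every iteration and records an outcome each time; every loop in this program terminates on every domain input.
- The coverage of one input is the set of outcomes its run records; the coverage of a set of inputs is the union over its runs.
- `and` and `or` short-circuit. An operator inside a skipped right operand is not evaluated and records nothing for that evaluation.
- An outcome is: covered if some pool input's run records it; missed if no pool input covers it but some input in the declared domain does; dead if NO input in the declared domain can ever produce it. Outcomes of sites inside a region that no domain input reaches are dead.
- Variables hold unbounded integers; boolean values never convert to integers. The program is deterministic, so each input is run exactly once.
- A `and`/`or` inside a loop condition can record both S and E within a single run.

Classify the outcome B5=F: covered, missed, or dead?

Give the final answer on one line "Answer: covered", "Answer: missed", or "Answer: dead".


no pool input records B5=F
but domain input (a=2, h=1, q=3) does record it -> reachable, so missed
Answer: missed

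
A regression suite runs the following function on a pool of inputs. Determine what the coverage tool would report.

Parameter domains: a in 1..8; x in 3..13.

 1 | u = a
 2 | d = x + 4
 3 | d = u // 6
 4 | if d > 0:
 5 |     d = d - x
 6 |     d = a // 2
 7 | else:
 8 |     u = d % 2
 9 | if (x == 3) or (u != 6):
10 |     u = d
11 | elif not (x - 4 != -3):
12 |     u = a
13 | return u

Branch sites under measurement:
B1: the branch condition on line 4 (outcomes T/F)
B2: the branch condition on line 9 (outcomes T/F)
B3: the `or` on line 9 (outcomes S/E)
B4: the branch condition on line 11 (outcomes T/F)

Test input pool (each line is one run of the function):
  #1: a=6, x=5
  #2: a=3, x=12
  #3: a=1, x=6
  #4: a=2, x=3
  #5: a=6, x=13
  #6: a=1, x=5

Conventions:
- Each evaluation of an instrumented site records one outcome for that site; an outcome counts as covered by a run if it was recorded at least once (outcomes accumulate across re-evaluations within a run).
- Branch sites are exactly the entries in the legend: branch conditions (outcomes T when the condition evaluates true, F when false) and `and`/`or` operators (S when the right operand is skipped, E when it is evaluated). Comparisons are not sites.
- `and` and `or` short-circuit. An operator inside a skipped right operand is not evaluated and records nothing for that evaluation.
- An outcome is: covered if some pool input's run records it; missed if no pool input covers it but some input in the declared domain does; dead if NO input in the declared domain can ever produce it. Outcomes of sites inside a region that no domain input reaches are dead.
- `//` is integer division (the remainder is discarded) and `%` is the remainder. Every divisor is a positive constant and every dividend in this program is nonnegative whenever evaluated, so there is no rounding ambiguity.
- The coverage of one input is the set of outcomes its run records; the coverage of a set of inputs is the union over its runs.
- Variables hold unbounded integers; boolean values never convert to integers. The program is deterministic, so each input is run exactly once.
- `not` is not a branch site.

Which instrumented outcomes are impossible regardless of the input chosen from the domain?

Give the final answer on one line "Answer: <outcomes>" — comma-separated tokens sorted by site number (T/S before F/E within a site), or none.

sweeping the full domain (88 inputs) for each outcome:
  B4=T: unreachable across the whole domain -> dead
  reachable outcomes have witnesses, e.g. B1=T (e.g. a=6, x=3), B1=F (e.g. a=1, x=3), B2=T (e.g. a=1, x=3), B2=F (e.g. a=6, x=4)

Answer: B4=T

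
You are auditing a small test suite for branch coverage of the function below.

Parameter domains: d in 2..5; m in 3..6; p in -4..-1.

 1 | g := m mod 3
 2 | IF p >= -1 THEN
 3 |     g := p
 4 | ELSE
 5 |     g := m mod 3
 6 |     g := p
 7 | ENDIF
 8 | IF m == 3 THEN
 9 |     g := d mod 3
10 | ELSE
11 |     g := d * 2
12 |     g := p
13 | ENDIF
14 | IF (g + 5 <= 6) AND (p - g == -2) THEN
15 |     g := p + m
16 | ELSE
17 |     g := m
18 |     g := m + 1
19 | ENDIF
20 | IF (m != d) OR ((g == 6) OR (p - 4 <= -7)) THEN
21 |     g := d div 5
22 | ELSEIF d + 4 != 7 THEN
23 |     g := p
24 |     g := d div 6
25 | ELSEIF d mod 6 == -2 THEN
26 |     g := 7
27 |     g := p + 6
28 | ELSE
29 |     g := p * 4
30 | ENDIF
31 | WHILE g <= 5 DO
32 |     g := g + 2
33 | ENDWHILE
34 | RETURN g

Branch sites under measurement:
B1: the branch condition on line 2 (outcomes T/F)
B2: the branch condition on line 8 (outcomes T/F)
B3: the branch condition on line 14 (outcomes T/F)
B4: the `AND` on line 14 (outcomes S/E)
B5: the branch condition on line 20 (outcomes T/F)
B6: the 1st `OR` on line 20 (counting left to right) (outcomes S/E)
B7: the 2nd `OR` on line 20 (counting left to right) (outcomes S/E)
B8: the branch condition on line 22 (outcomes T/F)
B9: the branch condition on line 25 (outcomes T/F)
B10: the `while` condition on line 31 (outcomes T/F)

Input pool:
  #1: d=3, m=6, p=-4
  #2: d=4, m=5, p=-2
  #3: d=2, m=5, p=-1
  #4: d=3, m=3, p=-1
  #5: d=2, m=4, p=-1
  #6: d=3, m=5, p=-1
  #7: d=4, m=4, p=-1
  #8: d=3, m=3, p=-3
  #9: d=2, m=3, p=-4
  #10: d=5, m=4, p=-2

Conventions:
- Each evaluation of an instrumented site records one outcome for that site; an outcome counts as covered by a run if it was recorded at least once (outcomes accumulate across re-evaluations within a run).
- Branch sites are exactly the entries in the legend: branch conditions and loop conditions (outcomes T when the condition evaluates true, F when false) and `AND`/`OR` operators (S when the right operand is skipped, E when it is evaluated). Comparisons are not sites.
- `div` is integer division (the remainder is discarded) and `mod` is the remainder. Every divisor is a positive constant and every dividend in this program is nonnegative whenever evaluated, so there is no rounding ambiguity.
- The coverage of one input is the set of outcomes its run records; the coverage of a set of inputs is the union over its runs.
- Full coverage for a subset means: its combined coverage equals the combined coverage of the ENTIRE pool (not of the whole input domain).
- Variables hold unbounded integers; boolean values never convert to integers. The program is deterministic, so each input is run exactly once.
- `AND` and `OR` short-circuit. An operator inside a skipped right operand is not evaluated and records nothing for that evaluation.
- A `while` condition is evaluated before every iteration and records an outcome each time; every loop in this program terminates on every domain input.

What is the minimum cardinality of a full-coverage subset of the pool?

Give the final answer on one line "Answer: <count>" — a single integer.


input #1, d=3, m=6, p=-4: outcomes B1=F, B2=F, B3=F, B4=E, B5=T, B6=S, B10=T, B10=F
input #2, d=4, m=5, p=-2: outcomes B1=F, B2=F, B3=F, B4=E, B5=T, B6=S, B10=T, B10=F
input #3, d=2, m=5, p=-1: outcomes B1=T, B2=F, B3=F, B4=E, B5=T, B6=S, B10=T, B10=F
input #4, d=3, m=3, p=-1: outcomes B1=T, B2=T, B3=F, B4=E, B5=F, B6=E, B7=E, B8=F, B9=F, B10=T, B10=F
input #5, d=2, m=4, p=-1: outcomes B1=T, B2=F, B3=F, B4=E, B5=T, B6=S, B10=T, B10=F
input #6, d=3, m=5, p=-1: outcomes B1=T, B2=F, B3=F, B4=E, B5=T, B6=S, B10=T, B10=F
input #7, d=4, m=4, p=-1: outcomes B1=T, B2=F, B3=F, B4=E, B5=F, B6=E, B7=E, B8=T, B10=T, B10=F
input #8, d=3, m=3, p=-3: outcomes B1=F, B2=T, B3=F, B4=E, B5=T, B6=E, B7=E, B10=T, B10=F
input #9, d=2, m=3, p=-4: outcomes B1=F, B2=T, B3=F, B4=S, B5=T, B6=S, B10=T, B10=F
input #10, d=5, m=4, p=-2: outcomes B1=F, B2=F, B3=F, B4=E, B5=T, B6=S, B10=T, B10=F
the full pool covers 17 outcomes: B1=T, B1=F, B2=T, B2=F, B3=F, B4=S, B4=E, B5=T, B5=F, B6=S, B6=E, B7=E, B8=T, B8=F, B9=F, B10=T, B10=F
size 1 is not enough: best union over all size-1 subsets is 11/17
size 2 is not enough: best union over all size-2 subsets is 15/17
size 3: inputs {4, 7, 9} cover all 17 outcomes, and no lexicographically smaller subset of this size does
Answer: 3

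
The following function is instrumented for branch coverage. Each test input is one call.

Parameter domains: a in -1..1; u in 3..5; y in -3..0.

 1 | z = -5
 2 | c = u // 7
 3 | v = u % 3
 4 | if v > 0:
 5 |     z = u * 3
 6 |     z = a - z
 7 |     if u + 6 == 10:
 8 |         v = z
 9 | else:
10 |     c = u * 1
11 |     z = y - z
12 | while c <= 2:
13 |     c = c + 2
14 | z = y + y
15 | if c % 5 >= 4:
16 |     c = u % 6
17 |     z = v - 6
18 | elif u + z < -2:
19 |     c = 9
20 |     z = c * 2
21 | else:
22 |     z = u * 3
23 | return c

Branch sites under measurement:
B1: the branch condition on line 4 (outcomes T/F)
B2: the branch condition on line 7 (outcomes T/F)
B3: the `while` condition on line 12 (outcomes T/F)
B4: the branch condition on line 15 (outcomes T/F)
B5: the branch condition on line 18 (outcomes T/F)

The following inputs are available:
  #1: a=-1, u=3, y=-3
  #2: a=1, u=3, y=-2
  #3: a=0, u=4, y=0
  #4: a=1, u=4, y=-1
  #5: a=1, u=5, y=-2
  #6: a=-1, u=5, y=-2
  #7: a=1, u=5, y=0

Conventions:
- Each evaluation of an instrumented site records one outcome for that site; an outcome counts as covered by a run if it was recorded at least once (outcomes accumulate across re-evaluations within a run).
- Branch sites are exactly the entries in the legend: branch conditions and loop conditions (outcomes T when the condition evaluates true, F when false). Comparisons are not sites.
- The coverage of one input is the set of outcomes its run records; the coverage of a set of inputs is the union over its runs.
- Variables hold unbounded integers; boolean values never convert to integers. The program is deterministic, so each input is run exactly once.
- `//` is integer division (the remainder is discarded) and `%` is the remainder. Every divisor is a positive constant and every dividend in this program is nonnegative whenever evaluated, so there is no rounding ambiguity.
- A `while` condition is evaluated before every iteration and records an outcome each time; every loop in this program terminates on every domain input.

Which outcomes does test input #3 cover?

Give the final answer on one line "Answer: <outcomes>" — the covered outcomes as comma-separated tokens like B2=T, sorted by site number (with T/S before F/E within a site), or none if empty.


Running input #3 (a=0, u=4, y=0), event by event:
  B1->T, B2->T, B3->T, B3->T, B3->F, B4->T
as a set, this run covers: B1=T, B2=T, B3=T, B3=F, B4=T
Answer: B1=T, B2=T, B3=T, B3=F, B4=T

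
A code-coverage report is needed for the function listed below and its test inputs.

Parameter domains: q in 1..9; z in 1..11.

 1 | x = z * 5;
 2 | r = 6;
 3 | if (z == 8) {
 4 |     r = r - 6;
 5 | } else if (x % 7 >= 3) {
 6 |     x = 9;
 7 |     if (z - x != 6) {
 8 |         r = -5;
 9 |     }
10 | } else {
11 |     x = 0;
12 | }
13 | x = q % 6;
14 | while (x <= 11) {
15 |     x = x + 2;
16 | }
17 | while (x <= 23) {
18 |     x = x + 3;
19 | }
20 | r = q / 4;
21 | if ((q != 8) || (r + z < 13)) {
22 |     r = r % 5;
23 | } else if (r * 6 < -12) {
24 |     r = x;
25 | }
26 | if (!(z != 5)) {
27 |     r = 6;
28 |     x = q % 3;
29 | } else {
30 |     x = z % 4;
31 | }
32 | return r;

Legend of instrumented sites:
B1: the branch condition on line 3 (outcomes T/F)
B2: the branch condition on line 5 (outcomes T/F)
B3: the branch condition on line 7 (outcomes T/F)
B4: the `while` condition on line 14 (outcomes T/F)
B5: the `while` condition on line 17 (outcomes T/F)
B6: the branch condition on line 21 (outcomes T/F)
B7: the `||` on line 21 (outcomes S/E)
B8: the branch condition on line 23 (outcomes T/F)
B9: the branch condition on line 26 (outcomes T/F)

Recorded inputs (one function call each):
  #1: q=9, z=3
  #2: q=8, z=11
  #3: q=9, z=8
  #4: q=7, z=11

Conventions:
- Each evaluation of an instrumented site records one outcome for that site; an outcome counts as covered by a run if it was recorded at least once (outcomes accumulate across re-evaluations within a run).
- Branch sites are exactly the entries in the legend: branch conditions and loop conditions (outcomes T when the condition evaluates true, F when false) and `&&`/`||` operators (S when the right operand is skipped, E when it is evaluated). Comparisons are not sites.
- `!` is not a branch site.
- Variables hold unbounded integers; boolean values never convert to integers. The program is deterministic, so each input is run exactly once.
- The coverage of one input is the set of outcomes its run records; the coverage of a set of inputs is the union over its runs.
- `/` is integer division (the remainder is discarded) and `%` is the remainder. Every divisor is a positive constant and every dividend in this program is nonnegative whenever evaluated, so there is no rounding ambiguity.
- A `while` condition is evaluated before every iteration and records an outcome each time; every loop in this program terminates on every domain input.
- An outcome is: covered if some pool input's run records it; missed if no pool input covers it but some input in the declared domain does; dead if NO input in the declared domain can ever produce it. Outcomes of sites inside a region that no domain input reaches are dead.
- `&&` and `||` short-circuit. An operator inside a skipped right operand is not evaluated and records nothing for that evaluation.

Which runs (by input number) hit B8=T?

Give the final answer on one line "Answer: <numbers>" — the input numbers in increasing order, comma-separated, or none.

input #1 (q=9, z=3): never hits B8=T
input #2 (q=8, z=11): never hits B8=T
input #3 (q=9, z=8): never hits B8=T
input #4 (q=7, z=11): never hits B8=T

Answer: none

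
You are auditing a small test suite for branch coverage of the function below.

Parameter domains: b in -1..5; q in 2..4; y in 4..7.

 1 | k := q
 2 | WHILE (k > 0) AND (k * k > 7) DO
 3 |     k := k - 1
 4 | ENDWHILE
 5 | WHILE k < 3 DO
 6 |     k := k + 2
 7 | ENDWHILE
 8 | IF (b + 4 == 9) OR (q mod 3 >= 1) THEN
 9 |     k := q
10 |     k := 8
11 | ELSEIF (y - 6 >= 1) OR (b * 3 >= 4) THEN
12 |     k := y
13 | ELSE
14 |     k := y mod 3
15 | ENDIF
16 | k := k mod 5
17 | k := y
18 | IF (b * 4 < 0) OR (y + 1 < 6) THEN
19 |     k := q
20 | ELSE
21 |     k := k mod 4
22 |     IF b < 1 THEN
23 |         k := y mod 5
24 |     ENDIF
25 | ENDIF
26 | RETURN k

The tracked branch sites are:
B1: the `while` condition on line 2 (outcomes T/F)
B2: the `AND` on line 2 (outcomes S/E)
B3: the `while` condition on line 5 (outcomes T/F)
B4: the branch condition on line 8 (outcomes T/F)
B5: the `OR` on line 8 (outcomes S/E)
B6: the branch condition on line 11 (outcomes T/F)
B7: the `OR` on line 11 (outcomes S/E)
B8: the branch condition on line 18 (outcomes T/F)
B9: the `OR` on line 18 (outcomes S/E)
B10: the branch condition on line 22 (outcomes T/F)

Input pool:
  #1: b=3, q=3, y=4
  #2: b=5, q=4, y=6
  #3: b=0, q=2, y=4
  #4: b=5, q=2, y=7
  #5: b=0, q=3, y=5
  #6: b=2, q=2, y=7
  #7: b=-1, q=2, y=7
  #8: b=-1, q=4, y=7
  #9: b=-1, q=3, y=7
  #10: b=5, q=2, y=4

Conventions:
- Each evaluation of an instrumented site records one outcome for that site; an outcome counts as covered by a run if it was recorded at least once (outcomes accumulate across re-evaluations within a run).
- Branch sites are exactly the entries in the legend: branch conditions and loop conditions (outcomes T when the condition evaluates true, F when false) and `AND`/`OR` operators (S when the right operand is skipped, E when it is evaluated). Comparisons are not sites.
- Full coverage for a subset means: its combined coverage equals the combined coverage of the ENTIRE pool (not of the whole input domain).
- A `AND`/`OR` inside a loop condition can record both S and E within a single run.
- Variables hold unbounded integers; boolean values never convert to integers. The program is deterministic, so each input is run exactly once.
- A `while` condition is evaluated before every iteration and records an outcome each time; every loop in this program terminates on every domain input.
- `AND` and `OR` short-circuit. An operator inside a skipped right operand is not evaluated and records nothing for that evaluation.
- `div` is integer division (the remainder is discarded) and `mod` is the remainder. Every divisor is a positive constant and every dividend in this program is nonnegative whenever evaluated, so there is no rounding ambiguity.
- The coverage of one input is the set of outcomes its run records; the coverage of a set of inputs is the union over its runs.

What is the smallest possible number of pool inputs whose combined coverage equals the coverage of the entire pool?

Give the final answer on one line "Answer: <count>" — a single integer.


test 1 (b=3, q=3, y=4) fires B2->E, B1->T, B2->E, B1->F, B3->T, B3->F, B5->E, B4->F, B7->E, B6->T, B9->E, B8->T; hits B1=T, B1=F, B2=E, B3=T, B3=F, B4=F, B5=E, B6=T, B7=E, B8=T, B9=E
test 2 (b=5, q=4, y=6) fires B2->E, B1->T, B2->E, B1->T, B2->E, B1->F, B3->T, B3->F, B5->S, B4->T, B9->E, B8->F, B10->F; hits B1=T, B1=F, B2=E, B3=T, B3=F, B4=T, B5=S, B8=F, B9=E, B10=F
test 3 (b=0, q=2, y=4) fires B2->E, B1->F, B3->T, B3->F, B5->E, B4->T, B9->E, B8->T; hits B1=F, B2=E, B3=T, B3=F, B4=T, B5=E, B8=T, B9=E
test 4 (b=5, q=2, y=7) fires B2->E, B1->F, B3->T, B3->F, B5->S, B4->T, B9->E, B8->F, B10->F; hits B1=F, B2=E, B3=T, B3=F, B4=T, B5=S, B8=F, B9=E, B10=F
test 5 (b=0, q=3, y=5) fires B2->E, B1->T, B2->E, B1->F, B3->T, B3->F, B5->E, B4->F, B7->E, B6->F, B9->E, B8->F, B10->T; hits B1=T, B1=F, B2=E, B3=T, B3=F, B4=F, B5=E, B6=F, B7=E, B8=F, B9=E, B10=T
test 6 (b=2, q=2, y=7) fires B2->E, B1->F, B3->T, B3->F, B5->E, B4->T, B9->E, B8->F, B10->F; hits B1=F, B2=E, B3=T, B3=F, B4=T, B5=E, B8=F, B9=E, B10=F
test 7 (b=-1, q=2, y=7) fires B2->E, B1->F, B3->T, B3->F, B5->E, B4->T, B9->S, B8->T; hits B1=F, B2=E, B3=T, B3=F, B4=T, B5=E, B8=T, B9=S
test 8 (b=-1, q=4, y=7) fires B2->E, B1->T, B2->E, B1->T, B2->E, B1->F, B3->T, B3->F, B5->E, B4->T, B9->S, B8->T; hits B1=T, B1=F, B2=E, B3=T, B3=F, B4=T, B5=E, B8=T, B9=S
test 9 (b=-1, q=3, y=7) fires B2->E, B1->T, B2->E, B1->F, B3->T, B3->F, B5->E, B4->F, B7->S, B6->T, B9->S, B8->T; hits B1=T, B1=F, B2=E, B3=T, B3=F, B4=F, B5=E, B6=T, B7=S, B8=T, B9=S
test 10 (b=5, q=2, y=4) fires B2->E, B1->F, B3->T, B3->F, B5->S, B4->T, B9->E, B8->T; hits B1=F, B2=E, B3=T, B3=F, B4=T, B5=S, B8=T, B9=E
union over all inputs: B1=T, B1=F, B2=E, B3=T, B3=F, B4=T, B4=F, B5=S, B5=E, B6=T, B6=F, B7=S, B7=E, B8=T, B8=F, B9=S, B9=E, B10=T, B10=F (19 outcomes)
every size-1 subset falls short of the 19 outcomes (best: 12/19)
every size-2 subset falls short of the 19 outcomes (best: 16/19)
the canonical winner is {2, 5, 9}: size 3, full 19-outcome coverage, earliest index list among size-3 covers
Answer: 3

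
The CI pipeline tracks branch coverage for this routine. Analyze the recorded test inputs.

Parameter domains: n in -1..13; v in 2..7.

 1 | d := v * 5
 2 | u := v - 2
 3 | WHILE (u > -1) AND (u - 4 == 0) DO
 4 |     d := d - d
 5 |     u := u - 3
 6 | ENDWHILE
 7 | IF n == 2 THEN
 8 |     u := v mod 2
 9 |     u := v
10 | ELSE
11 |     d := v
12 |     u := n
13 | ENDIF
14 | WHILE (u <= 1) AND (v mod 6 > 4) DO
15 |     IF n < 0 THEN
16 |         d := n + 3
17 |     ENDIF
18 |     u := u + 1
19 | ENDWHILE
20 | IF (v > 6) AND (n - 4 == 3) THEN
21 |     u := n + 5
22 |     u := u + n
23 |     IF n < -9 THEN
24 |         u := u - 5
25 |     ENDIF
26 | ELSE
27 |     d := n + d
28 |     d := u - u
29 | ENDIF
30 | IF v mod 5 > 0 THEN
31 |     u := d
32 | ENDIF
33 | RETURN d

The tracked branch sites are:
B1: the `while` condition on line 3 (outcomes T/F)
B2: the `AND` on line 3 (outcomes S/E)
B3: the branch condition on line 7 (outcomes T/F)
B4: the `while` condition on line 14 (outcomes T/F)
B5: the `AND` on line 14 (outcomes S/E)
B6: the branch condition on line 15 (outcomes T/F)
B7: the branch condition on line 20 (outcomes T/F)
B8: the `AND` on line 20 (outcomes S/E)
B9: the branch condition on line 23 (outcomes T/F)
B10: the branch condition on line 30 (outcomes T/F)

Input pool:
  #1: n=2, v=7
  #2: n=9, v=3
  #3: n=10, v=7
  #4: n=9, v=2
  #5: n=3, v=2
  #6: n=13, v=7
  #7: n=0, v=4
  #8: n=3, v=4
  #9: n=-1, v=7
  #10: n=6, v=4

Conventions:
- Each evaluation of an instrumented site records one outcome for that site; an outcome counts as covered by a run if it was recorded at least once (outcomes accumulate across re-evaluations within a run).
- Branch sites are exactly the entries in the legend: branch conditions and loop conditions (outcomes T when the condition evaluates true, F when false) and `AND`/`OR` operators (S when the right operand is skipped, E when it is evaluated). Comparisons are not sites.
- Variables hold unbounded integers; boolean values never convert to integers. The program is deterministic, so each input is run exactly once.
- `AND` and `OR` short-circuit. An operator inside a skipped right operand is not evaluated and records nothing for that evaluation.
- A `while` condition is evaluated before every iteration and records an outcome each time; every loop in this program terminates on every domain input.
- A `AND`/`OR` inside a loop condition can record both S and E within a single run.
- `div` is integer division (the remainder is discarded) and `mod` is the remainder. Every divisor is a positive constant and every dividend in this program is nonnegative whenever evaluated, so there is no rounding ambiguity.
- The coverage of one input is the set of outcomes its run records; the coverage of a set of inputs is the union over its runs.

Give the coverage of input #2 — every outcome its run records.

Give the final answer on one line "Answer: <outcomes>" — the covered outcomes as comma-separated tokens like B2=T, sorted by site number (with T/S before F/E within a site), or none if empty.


Running input #2 (n=9, v=3), event by event:
  B2->E, B1->F, B3->F, B5->S, B4->F, B8->S, B7->F, B10->T
as a set, this run covers: B1=F, B2=E, B3=F, B4=F, B5=S, B7=F, B8=S, B10=T
Answer: B1=F, B2=E, B3=F, B4=F, B5=S, B7=F, B8=S, B10=T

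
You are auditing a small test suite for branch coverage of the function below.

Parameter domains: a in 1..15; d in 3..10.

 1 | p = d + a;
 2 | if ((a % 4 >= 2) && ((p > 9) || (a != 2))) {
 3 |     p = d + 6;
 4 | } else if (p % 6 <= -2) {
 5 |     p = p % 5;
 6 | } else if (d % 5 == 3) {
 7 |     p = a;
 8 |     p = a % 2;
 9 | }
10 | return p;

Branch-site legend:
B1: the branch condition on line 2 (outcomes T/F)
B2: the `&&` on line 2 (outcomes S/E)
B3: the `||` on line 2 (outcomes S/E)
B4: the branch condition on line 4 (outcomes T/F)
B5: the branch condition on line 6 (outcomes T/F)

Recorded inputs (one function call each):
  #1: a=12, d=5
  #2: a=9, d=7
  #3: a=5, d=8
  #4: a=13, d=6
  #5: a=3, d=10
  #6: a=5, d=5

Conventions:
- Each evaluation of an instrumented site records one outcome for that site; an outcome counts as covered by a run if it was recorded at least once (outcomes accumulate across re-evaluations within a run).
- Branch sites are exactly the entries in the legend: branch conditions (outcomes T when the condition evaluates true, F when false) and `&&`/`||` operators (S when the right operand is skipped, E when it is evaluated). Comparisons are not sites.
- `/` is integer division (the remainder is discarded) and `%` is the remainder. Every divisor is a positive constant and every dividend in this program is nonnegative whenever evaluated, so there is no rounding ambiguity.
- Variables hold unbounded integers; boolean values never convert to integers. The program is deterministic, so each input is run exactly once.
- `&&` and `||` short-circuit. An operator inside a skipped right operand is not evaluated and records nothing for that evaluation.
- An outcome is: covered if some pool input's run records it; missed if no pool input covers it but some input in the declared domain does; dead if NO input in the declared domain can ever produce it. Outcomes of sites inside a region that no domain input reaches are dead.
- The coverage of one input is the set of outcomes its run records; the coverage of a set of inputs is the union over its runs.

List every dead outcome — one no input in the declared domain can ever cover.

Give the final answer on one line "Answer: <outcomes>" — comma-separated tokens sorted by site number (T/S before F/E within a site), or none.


checking every outcome against all 120 domain inputs:
  B4=T: zero occurrences over every domain input -> dead
  reachable outcomes have witnesses, e.g. B1=T (e.g. a=2, d=8), B1=F (e.g. a=1, d=3), B2=S (e.g. a=1, d=3), B2=E (e.g. a=2, d=3)
Answer: B4=T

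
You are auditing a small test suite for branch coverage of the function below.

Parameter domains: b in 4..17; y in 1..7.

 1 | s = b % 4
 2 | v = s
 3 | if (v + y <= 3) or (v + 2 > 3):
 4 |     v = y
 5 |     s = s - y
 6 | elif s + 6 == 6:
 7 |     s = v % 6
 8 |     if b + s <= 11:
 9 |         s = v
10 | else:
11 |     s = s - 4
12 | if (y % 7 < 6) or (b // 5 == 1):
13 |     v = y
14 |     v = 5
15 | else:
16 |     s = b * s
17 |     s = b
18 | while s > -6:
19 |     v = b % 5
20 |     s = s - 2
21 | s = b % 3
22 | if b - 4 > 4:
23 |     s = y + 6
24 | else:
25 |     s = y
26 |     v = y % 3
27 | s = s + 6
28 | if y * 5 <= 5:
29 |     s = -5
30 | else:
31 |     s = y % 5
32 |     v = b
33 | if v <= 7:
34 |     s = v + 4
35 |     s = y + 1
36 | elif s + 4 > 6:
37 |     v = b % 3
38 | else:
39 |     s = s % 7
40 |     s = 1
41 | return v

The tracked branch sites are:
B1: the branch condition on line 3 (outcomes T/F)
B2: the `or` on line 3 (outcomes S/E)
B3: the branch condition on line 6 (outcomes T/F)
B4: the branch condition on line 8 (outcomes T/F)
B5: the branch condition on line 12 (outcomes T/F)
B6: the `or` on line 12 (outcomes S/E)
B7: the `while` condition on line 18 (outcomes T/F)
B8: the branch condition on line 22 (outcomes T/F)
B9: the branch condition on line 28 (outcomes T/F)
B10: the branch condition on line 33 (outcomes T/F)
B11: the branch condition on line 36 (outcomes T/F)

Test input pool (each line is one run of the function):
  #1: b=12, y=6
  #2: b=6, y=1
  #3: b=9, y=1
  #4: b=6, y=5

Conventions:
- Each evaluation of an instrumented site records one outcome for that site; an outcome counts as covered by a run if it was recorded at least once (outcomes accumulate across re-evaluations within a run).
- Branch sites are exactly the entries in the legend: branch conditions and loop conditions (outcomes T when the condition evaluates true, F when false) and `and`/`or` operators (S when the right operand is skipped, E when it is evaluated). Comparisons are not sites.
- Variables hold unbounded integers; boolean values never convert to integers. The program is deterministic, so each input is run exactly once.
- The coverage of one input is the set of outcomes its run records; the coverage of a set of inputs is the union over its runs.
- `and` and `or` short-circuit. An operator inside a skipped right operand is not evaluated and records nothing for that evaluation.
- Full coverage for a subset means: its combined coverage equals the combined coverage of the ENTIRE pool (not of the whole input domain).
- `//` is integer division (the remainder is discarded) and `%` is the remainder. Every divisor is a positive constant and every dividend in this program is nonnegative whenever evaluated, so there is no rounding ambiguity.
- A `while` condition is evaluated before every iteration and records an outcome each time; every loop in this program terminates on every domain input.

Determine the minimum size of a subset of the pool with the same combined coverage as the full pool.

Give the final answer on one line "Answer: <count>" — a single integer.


test 1 (b=12, y=6) hits B1=F, B2=E, B3=T, B4=F, B5=F, B6=E, B7=T, B7=F, B8=T, B9=F, B10=F, B11=F
test 2 (b=6, y=1) hits B1=T, B2=S, B5=T, B6=S, B7=T, B7=F, B8=F, B9=T, B10=T
test 3 (b=9, y=1) hits B1=T, B2=S, B5=T, B6=S, B7=T, B7=F, B8=T, B9=T, B10=T
test 4 (b=6, y=5) hits B1=T, B2=E, B5=T, B6=S, B7=T, B7=F, B8=F, B9=F, B10=T
together the pool reaches 19 outcomes: B1=T, B1=F, B2=S, B2=E, B3=T, B4=F, B5=T, B5=F, B6=S, B6=E, B7=T, B7=F, B8=T, B8=F, B9=T, B9=F, B10=T, B10=F, B11=F
checked all size-1 subsets: none covers 19 outcomes (max 12/19)
size 2: inputs {1, 2} cover all 19 outcomes, and no lexicographically smaller subset of this size does
Answer: 2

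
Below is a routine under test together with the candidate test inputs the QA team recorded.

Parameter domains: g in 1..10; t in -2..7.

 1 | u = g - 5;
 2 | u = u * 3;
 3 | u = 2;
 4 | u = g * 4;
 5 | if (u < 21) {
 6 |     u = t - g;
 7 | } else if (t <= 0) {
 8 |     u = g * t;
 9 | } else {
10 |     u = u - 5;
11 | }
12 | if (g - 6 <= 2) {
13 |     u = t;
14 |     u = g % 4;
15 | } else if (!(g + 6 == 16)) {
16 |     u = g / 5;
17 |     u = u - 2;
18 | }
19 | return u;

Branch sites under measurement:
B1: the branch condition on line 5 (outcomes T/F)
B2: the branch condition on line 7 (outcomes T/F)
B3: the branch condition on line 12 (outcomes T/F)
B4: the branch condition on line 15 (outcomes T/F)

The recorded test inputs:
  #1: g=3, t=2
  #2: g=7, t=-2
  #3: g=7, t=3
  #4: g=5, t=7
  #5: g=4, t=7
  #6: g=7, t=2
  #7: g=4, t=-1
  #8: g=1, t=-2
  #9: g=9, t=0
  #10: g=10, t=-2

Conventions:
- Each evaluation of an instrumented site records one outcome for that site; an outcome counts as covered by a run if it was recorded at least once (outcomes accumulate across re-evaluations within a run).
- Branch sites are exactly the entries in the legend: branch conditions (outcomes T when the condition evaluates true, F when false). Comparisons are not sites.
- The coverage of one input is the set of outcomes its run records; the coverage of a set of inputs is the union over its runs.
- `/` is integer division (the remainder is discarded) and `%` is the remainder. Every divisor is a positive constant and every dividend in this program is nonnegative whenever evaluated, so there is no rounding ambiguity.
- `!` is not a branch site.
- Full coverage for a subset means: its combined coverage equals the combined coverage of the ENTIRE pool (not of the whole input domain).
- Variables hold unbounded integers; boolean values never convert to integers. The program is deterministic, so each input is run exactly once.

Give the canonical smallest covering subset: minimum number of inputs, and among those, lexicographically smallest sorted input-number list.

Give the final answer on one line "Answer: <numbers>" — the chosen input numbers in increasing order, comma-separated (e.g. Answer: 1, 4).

test 1 (g=3, t=2) fires B1->T, B3->T; hits B1=T, B3=T
test 2 (g=7, t=-2) fires B1->F, B2->T, B3->T; hits B1=F, B2=T, B3=T
test 3 (g=7, t=3) fires B1->F, B2->F, B3->T; hits B1=F, B2=F, B3=T
test 4 (g=5, t=7) fires B1->T, B3->T; hits B1=T, B3=T
test 5 (g=4, t=7) fires B1->T, B3->T; hits B1=T, B3=T
test 6 (g=7, t=2) fires B1->F, B2->F, B3->T; hits B1=F, B2=F, B3=T
test 7 (g=4, t=-1) fires B1->T, B3->T; hits B1=T, B3=T
test 8 (g=1, t=-2) fires B1->T, B3->T; hits B1=T, B3=T
test 9 (g=9, t=0) fires B1->F, B2->T, B3->F, B4->T; hits B1=F, B2=T, B3=F, B4=T
test 10 (g=10, t=-2) fires B1->F, B2->T, B3->F, B4->F; hits B1=F, B2=T, B3=F, B4=F
the full pool covers 8 outcomes: B1=T, B1=F, B2=T, B2=F, B3=T, B3=F, B4=T, B4=F
no size-1 subset reaches all 8 outcomes (best union: 4/8)
no size-2 subset reaches all 8 outcomes (best union: 6/8)
no size-3 subset reaches all 8 outcomes (best union: 7/8)
at size 4, {1, 3, 9, 10} reaches all 8 outcomes; every lexicographically earlier size-4 subset fails

Answer: 1, 3, 9, 10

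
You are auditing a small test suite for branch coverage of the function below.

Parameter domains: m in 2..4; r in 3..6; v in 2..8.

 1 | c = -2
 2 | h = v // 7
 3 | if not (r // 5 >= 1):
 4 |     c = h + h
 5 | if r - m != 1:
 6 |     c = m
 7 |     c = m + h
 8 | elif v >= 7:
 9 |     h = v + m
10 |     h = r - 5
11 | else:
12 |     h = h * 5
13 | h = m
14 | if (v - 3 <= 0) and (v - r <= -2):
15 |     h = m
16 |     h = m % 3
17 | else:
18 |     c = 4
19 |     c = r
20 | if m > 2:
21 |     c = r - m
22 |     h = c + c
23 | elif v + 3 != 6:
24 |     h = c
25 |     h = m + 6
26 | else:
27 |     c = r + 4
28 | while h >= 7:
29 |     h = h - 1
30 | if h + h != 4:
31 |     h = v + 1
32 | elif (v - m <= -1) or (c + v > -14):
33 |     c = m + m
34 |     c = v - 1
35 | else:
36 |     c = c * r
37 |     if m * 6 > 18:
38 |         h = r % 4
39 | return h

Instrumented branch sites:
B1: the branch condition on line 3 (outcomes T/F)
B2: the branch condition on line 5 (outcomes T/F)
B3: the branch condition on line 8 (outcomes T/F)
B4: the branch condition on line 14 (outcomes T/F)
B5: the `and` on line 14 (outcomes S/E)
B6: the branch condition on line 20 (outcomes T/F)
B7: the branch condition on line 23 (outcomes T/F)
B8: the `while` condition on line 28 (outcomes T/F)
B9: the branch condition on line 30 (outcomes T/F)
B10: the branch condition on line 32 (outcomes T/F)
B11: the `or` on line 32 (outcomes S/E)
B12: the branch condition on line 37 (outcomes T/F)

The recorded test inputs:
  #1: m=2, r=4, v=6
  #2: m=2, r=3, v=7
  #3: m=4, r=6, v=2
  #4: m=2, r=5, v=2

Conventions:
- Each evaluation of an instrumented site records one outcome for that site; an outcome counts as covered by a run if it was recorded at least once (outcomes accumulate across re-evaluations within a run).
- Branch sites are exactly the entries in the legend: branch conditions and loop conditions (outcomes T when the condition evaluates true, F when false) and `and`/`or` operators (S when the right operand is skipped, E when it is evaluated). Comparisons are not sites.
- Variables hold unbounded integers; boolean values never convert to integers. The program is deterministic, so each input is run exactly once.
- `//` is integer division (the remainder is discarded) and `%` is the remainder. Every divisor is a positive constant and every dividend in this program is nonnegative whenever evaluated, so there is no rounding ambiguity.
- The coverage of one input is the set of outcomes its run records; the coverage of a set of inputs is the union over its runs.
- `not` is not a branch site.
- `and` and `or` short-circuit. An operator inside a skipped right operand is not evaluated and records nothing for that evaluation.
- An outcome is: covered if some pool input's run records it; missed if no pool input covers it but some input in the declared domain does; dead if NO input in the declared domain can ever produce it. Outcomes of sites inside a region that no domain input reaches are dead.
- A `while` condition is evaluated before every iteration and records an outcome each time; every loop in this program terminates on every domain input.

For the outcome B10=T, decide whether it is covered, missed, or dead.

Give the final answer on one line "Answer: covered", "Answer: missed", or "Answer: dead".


no pool input records B10=T
but domain input (m=2, r=3, v=3) does record it -> reachable, so missed
Answer: missed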